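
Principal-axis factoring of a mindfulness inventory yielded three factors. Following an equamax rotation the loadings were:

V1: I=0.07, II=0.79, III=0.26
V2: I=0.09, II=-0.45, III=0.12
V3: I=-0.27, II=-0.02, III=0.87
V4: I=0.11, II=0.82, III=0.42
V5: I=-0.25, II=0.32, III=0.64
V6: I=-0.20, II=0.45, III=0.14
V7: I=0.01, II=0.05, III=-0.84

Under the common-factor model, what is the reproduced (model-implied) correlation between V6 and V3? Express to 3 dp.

0.167

r̂ = Σ λ_i·λ_j across factors = (-0.20)(-0.27) + (0.45)(-0.02) + (0.14)(0.87)
  = +0.0540 -0.0090 +0.1218 = 0.1668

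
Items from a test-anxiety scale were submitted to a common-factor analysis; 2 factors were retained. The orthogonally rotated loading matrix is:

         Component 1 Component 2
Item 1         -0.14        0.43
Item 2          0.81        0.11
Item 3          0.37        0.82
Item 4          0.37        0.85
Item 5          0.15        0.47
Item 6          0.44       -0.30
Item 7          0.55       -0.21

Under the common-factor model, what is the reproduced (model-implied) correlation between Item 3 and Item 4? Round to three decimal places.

r̂ = Σ λ_i·λ_j across factors = (0.37)(0.37) + (0.82)(0.85)
  = +0.1369 +0.6970 = 0.8339

0.834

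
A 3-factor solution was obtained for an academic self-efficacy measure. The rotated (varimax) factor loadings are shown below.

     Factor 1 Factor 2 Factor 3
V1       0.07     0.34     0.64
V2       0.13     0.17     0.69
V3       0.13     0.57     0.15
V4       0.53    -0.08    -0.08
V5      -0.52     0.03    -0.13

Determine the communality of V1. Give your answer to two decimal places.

0.53

h² = 0.07² + 0.34² + 0.64² = 0.0049 + 0.1156 + 0.4096 = 0.5301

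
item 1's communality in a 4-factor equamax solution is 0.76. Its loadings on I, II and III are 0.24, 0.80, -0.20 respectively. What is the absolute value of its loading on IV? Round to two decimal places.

0.15

Under orthogonal rotation h² = Σλ², so λ_IV² = h² − (0.7376) = 0.76 − 0.7376 = 0.0224.
|λ| = √0.0224 = 0.1497.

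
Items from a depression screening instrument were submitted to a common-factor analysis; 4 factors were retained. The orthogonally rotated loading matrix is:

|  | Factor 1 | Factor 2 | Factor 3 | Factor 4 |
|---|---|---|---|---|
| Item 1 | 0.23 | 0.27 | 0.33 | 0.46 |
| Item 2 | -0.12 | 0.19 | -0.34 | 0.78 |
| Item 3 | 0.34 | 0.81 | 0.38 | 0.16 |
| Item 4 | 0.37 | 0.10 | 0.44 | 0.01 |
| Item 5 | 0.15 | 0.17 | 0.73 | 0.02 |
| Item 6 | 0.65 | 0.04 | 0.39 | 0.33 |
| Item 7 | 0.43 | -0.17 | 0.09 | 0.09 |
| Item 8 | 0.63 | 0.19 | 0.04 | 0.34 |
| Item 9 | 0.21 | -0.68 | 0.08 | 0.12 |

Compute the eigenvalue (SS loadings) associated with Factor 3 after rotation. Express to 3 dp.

1.264

SS loadings for Factor 3 = 0.33² + (-0.34)² + 0.38² + 0.44² + 0.73² + 0.39² + 0.09² + 0.04² + 0.08² = 0.1089 + 0.1156 + 0.1444 + 0.1936 + 0.5329 + 0.1521 + 0.0081 + 0.0016 + 0.0064 = 1.2636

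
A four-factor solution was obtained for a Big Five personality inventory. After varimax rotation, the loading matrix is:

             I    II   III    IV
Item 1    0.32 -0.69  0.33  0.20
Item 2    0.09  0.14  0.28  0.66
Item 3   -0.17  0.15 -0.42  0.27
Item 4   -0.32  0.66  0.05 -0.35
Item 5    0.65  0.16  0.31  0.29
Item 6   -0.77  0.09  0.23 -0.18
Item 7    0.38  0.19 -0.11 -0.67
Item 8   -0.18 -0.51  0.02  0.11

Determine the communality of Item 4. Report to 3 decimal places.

0.663

h² = (-0.32)² + 0.66² + 0.05² + (-0.35)² = 0.1024 + 0.4356 + 0.0025 + 0.1225 = 0.6630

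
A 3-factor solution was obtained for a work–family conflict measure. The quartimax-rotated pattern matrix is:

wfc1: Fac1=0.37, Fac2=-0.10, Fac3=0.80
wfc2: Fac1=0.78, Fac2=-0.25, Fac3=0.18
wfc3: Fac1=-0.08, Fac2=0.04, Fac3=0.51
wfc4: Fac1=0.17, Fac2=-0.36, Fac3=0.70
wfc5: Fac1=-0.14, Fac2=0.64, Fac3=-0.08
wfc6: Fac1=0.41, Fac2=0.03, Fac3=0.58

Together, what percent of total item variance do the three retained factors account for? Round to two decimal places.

SS loadings by factor: 0.9683, 0.6142, 1.7653; total = 3.3478.
Total variance with 6 standardized items is 6, so the solution explains 3.3478/6 = 0.5580 = 55.80%.

55.80%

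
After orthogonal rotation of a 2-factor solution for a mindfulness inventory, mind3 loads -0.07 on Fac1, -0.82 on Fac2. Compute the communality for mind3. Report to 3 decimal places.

0.677

h² = (-0.07)² + (-0.82)² = 0.0049 + 0.6724 = 0.6773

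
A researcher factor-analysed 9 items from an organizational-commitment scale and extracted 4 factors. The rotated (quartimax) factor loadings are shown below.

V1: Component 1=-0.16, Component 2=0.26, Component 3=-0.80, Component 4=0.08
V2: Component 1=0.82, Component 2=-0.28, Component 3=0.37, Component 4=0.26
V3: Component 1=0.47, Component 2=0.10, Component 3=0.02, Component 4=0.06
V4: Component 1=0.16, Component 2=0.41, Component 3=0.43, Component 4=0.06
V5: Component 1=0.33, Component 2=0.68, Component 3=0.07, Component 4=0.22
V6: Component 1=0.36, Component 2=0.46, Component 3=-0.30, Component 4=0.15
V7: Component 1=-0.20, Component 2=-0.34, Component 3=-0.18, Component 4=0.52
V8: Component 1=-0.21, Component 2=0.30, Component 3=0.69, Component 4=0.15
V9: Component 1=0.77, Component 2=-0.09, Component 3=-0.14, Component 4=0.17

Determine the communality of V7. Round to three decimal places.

0.458

h² = (-0.20)² + (-0.34)² + (-0.18)² + 0.52² = 0.0400 + 0.1156 + 0.0324 + 0.2704 = 0.4584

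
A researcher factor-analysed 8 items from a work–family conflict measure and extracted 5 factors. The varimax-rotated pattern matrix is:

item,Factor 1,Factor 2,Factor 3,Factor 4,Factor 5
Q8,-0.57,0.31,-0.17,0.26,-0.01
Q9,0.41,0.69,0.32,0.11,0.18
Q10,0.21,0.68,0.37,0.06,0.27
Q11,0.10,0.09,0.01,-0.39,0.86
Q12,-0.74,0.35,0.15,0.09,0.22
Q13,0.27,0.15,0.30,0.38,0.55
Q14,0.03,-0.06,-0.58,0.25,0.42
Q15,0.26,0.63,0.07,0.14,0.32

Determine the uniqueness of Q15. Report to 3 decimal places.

h² = 0.26² + 0.63² + 0.07² + 0.14² + 0.32² = 0.0676 + 0.3969 + 0.0049 + 0.0196 + 0.1024 = 0.5914
Uniqueness u² = 1 − h² = 1 − 0.5914 = 0.4086

0.409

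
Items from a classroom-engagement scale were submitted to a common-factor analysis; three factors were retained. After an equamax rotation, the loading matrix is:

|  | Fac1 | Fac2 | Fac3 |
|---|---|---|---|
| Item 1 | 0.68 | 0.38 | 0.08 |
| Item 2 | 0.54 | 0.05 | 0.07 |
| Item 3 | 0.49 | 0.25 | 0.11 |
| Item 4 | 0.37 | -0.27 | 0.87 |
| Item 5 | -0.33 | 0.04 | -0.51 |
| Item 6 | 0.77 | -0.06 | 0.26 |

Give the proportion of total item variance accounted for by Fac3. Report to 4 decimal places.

0.1847

SS loadings for Fac3 = 0.08² + 0.07² + 0.11² + 0.87² + (-0.51)² + 0.26² = 1.1080
Proportion of variance = 1.1080 / 6 = 0.1847.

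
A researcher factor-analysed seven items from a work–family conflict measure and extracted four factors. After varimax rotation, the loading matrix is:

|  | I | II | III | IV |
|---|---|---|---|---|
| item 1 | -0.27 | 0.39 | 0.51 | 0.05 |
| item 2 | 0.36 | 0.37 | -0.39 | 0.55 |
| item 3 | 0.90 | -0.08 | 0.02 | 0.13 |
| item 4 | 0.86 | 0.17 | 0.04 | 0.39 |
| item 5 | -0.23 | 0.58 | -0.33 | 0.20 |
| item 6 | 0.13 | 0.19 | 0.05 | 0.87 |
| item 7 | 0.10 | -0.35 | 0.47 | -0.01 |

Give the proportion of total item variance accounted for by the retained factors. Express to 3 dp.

Communalities: 0.4876, 0.7211, 0.8337, 0.9222, 0.5382, 0.8124, 0.3535; Σh² = 4.6687.
Total variance with 7 standardized items is 7, so the solution explains 4.6687/7 = 0.6670.

0.667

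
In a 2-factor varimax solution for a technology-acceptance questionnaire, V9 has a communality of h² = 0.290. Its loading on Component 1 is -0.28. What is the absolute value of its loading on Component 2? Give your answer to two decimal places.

Under orthogonal rotation h² = Σλ², so λ_Component 2² = h² − (0.0784) = 0.290 − 0.0784 = 0.2116.
|λ| = √0.2116 = 0.4600.

0.46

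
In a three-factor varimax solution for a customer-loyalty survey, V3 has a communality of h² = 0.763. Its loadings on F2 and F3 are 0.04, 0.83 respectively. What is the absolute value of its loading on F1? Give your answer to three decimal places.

0.269

Under orthogonal rotation h² = Σλ², so λ_F1² = h² − (0.6905) = 0.763 − 0.6905 = 0.0725.
|λ| = √0.0725 = 0.2693.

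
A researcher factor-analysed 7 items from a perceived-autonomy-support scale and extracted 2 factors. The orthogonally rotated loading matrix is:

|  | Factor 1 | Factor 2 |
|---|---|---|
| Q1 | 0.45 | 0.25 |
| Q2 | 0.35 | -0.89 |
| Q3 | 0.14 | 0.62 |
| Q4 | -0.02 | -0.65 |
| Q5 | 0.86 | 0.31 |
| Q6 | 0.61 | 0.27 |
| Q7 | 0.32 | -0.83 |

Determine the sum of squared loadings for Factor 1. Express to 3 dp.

1.559

SS loadings for Factor 1 = 0.45² + 0.35² + 0.14² + (-0.02)² + 0.86² + 0.61² + 0.32² = 0.2025 + 0.1225 + 0.0196 + 0.0004 + 0.7396 + 0.3721 + 0.1024 = 1.5591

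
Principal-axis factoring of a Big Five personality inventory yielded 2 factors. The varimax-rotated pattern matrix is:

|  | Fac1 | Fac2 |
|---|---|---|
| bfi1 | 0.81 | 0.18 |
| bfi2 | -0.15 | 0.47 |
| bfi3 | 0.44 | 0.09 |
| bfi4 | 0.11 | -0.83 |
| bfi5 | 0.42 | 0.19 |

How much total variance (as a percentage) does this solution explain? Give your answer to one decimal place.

SS loadings by factor: 1.0607, 0.9864; total = 2.0471.
Total variance with 5 standardized items is 5, so the solution explains 2.0471/5 = 0.4094 = 40.94%.

40.9%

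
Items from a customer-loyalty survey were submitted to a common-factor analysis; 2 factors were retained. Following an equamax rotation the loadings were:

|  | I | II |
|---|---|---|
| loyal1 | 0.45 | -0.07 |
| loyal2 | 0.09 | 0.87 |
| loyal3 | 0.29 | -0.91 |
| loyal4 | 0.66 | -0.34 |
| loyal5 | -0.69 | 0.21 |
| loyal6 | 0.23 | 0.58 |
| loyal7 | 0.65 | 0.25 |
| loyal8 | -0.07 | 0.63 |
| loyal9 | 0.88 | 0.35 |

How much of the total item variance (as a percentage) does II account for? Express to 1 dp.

SS loadings for II = (-0.07)² + 0.87² + (-0.91)² + (-0.34)² + 0.21² + 0.58² + 0.25² + 0.63² + 0.35² = 2.6679
With 9 standardized items, total variance = 9. Proportion = 2.6679/9 = 0.2964 → 29.64%.

29.6%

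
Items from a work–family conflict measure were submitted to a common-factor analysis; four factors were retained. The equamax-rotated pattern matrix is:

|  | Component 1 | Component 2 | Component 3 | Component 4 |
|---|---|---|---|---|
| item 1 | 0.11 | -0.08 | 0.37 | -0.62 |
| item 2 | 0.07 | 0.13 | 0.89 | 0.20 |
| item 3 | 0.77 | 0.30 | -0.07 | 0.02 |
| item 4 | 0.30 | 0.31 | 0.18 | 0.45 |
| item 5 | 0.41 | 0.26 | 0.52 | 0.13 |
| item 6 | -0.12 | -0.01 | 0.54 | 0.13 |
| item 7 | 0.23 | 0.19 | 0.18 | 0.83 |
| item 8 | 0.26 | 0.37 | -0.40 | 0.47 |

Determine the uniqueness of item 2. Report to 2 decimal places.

h² = 0.07² + 0.13² + 0.89² + 0.20² = 0.0049 + 0.0169 + 0.7921 + 0.0400 = 0.8539
Uniqueness u² = 1 − h² = 1 − 0.8539 = 0.1461

0.15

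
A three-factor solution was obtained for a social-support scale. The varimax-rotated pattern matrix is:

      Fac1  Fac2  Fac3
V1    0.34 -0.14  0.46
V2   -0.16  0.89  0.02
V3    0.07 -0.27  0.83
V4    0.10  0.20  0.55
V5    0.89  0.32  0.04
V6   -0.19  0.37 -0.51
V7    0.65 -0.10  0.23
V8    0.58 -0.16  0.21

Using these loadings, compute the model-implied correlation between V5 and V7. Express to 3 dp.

0.556

r̂ = Σ λ_i·λ_j across factors = (0.89)(0.65) + (0.32)(-0.10) + (0.04)(0.23)
  = +0.5785 -0.0320 +0.0092 = 0.5557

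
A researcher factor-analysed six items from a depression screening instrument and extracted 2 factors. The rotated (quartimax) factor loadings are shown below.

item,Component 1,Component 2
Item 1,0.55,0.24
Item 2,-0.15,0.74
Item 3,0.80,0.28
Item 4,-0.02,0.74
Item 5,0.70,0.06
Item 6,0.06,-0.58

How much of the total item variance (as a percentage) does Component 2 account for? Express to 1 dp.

26.2%

SS loadings for Component 2 = 0.24² + 0.74² + 0.28² + 0.74² + 0.06² + (-0.58)² = 1.5712
With 6 standardized items, total variance = 6. Proportion = 1.5712/6 = 0.2619 → 26.19%.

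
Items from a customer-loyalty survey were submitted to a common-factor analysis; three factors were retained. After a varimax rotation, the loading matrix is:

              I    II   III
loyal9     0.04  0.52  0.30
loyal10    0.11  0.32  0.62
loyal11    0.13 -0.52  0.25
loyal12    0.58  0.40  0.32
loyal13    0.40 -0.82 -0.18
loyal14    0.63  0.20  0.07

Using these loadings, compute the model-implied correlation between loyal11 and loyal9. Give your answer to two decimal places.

r̂ = Σ λ_i·λ_j across factors = (0.13)(0.04) + (-0.52)(0.52) + (0.25)(0.30)
  = +0.0052 -0.2704 +0.0750 = -0.1902

-0.19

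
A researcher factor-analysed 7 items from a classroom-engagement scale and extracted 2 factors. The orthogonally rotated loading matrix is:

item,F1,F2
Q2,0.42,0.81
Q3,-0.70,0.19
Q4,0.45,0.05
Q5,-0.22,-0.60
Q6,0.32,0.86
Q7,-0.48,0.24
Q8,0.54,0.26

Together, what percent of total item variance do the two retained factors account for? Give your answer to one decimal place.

49.4%

Communalities: 0.8325, 0.5261, 0.2050, 0.4084, 0.8420, 0.2880, 0.3592; Σh² = 3.4612.
Total variance with 7 standardized items is 7, so the solution explains 3.4612/7 = 0.4945 = 49.45%.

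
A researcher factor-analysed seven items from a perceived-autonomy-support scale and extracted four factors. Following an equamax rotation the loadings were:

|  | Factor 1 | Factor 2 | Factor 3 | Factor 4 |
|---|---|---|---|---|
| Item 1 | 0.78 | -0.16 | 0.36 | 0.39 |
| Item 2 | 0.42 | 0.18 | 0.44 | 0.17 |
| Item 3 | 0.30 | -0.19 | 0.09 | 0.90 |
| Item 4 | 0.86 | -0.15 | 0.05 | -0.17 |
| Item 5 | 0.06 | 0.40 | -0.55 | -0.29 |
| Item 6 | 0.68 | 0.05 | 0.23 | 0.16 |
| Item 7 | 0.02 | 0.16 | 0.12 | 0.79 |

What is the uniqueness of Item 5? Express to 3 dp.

h² = 0.06² + 0.40² + (-0.55)² + (-0.29)² = 0.0036 + 0.1600 + 0.3025 + 0.0841 = 0.5502
Uniqueness u² = 1 − h² = 1 − 0.5502 = 0.4498

0.450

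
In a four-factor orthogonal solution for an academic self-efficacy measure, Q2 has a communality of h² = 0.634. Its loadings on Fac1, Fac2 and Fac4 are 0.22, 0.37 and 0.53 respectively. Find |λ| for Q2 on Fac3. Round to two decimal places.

Under orthogonal rotation h² = Σλ², so λ_Fac3² = h² − (0.4662) = 0.634 − 0.4662 = 0.1678.
|λ| = √0.1678 = 0.4096.

0.41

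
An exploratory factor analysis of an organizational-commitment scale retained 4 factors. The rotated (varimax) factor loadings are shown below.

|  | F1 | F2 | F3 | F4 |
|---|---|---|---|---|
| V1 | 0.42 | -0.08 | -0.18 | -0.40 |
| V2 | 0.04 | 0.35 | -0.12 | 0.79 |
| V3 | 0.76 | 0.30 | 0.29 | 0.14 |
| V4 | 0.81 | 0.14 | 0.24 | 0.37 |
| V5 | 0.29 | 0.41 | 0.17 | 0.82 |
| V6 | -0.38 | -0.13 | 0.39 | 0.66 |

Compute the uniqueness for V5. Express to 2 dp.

0.05

h² = 0.29² + 0.41² + 0.17² + 0.82² = 0.0841 + 0.1681 + 0.0289 + 0.6724 = 0.9535
Uniqueness u² = 1 − h² = 1 − 0.9535 = 0.0465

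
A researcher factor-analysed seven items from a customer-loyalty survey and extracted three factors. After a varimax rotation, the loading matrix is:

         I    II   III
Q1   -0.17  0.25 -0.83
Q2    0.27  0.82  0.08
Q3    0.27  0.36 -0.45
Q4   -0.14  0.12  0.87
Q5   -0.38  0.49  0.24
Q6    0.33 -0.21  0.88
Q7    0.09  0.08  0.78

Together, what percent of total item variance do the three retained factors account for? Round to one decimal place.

67.4%

Communalities: 0.7803, 0.7517, 0.4050, 0.7909, 0.4421, 0.9274, 0.6229; Σh² = 4.7203.
Total variance with 7 standardized items is 7, so the solution explains 4.7203/7 = 0.6743 = 67.43%.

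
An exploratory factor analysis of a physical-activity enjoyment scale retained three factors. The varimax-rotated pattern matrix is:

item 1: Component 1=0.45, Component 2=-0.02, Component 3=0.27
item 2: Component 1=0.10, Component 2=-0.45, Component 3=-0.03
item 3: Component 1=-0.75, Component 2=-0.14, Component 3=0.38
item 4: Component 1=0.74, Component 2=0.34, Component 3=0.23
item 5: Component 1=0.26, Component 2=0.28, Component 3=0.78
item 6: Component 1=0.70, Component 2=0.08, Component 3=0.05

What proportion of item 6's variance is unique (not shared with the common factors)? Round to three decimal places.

h² = 0.70² + 0.08² + 0.05² = 0.4900 + 0.0064 + 0.0025 = 0.4989
Uniqueness u² = 1 − h² = 1 − 0.4989 = 0.5011

0.501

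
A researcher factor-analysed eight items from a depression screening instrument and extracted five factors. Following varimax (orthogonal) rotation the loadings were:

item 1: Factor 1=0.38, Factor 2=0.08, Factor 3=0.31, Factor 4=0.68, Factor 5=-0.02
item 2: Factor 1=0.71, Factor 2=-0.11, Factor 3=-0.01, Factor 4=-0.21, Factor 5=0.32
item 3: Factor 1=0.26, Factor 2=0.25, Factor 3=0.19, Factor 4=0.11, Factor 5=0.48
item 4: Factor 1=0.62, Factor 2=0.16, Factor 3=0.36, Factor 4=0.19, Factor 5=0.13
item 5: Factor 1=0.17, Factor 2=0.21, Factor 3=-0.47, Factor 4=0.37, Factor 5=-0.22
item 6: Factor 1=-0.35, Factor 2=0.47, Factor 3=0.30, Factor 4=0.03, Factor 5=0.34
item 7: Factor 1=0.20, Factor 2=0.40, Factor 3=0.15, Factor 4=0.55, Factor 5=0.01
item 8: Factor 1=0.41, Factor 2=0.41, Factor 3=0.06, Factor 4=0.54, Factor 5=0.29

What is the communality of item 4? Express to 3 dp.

h² = 0.62² + 0.16² + 0.36² + 0.19² + 0.13² = 0.3844 + 0.0256 + 0.1296 + 0.0361 + 0.0169 = 0.5926

0.593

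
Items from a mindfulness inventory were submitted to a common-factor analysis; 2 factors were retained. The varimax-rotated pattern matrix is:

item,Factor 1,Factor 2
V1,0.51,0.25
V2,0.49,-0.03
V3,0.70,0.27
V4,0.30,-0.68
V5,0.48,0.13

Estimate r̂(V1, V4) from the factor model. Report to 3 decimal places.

r̂ = Σ λ_i·λ_j across factors = (0.51)(0.30) + (0.25)(-0.68)
  = +0.1530 -0.1700 = -0.0170

-0.017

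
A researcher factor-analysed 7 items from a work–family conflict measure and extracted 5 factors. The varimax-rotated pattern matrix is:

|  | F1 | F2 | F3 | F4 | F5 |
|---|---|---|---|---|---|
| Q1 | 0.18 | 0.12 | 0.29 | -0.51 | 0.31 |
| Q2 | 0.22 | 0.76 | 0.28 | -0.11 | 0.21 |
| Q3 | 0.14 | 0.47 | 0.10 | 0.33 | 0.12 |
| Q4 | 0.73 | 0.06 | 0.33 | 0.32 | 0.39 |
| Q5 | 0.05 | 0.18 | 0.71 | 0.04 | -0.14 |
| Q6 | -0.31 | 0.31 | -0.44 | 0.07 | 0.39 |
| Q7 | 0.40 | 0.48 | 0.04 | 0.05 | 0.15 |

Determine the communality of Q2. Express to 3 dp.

0.761

h² = 0.22² + 0.76² + 0.28² + (-0.11)² + 0.21² = 0.0484 + 0.5776 + 0.0784 + 0.0121 + 0.0441 = 0.7606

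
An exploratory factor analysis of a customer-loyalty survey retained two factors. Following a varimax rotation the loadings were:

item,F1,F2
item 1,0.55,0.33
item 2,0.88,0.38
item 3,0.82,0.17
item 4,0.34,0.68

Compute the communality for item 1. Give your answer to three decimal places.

h² = 0.55² + 0.33² = 0.3025 + 0.1089 = 0.4114

0.411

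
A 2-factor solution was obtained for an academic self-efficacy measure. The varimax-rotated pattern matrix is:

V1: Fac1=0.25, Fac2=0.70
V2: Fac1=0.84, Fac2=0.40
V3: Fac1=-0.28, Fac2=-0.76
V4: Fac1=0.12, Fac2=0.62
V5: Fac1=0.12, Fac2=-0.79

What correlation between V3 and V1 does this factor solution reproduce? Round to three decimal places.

-0.602

r̂ = Σ λ_i·λ_j across factors = (-0.28)(0.25) + (-0.76)(0.70)
  = -0.0700 -0.5320 = -0.6020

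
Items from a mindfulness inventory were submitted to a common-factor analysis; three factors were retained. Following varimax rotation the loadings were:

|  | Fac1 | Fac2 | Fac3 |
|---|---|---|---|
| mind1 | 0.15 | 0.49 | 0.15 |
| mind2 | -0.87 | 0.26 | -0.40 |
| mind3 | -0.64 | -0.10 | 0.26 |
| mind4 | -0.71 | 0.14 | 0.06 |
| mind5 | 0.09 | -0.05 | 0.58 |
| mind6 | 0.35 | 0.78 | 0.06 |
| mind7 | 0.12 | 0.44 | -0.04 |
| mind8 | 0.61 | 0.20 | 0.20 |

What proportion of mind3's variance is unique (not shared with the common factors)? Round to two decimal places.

h² = (-0.64)² + (-0.10)² + 0.26² = 0.4096 + 0.0100 + 0.0676 = 0.4872
Uniqueness u² = 1 − h² = 1 − 0.4872 = 0.5128

0.51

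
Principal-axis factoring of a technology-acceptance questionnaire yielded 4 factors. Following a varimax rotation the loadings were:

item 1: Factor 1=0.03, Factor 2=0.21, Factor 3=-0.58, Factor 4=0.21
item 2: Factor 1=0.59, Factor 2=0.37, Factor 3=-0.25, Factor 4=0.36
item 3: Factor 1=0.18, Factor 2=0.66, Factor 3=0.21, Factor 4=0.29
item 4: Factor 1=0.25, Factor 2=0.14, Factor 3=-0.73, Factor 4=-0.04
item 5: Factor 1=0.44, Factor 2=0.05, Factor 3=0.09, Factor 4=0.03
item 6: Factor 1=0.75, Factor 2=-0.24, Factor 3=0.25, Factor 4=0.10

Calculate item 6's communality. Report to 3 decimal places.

h² = 0.75² + (-0.24)² + 0.25² + 0.10² = 0.5625 + 0.0576 + 0.0625 + 0.0100 = 0.6926

0.693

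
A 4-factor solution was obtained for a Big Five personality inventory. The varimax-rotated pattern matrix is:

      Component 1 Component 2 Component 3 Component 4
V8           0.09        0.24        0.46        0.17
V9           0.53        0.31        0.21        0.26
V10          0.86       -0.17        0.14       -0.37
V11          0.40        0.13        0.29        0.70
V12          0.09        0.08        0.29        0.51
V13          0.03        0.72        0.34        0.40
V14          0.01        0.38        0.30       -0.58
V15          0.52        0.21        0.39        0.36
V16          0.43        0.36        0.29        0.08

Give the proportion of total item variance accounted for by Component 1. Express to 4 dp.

SS loadings for Component 1 = 0.09² + 0.53² + 0.86² + 0.40² + 0.09² + 0.03² + 0.01² + 0.52² + 0.43² = 1.6530
Proportion of variance = 1.6530 / 9 = 0.1837.

0.1837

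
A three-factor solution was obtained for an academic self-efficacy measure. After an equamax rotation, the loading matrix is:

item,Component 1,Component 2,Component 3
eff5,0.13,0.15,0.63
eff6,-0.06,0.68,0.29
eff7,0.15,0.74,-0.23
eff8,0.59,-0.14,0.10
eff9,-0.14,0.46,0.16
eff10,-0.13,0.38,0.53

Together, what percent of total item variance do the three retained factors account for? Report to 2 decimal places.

44.77%

Communalities: 0.4363, 0.5501, 0.6230, 0.3777, 0.2568, 0.4422; Σh² = 2.6861.
Total variance with 6 standardized items is 6, so the solution explains 2.6861/6 = 0.4477 = 44.77%.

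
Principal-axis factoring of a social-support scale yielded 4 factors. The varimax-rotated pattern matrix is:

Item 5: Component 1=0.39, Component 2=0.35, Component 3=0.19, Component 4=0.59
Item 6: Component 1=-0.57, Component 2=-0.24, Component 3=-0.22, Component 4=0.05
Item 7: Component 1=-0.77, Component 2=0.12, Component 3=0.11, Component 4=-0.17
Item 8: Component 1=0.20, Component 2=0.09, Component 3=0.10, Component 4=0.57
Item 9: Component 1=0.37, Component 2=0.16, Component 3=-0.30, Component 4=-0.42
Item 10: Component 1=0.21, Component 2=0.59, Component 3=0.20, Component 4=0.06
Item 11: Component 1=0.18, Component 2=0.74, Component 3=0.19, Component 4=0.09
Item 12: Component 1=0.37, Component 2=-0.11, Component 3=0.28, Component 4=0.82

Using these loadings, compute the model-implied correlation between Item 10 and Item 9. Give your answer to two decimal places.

r̂ = Σ λ_i·λ_j across factors = (0.21)(0.37) + (0.59)(0.16) + (0.20)(-0.30) + (0.06)(-0.42)
  = +0.0777 +0.0944 -0.0600 -0.0252 = 0.0869

0.09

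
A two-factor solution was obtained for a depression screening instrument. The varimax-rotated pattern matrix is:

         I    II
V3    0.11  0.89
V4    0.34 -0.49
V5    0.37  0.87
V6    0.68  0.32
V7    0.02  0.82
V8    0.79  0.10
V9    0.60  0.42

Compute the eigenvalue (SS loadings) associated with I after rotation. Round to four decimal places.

SS loadings for I = 0.11² + 0.34² + 0.37² + 0.68² + 0.02² + 0.79² + 0.60² = 0.0121 + 0.1156 + 0.1369 + 0.4624 + 0.0004 + 0.6241 + 0.3600 = 1.7115

1.7115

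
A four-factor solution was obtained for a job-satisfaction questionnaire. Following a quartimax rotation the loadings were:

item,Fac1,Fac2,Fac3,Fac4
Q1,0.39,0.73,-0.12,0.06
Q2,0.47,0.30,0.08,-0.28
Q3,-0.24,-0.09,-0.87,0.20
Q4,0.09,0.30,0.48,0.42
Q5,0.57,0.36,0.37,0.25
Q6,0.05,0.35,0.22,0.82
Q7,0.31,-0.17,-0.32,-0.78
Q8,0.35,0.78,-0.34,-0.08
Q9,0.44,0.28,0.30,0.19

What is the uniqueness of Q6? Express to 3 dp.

h² = 0.05² + 0.35² + 0.22² + 0.82² = 0.0025 + 0.1225 + 0.0484 + 0.6724 = 0.8458
Uniqueness u² = 1 − h² = 1 − 0.8458 = 0.1542

0.154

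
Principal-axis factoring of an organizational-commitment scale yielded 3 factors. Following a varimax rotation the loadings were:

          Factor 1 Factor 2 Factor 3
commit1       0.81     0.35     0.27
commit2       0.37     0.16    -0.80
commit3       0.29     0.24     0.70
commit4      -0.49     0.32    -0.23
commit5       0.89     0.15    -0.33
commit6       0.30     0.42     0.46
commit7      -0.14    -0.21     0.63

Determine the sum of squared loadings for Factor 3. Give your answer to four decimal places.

SS loadings for Factor 3 = 0.27² + (-0.80)² + 0.70² + (-0.23)² + (-0.33)² + 0.46² + 0.63² = 0.0729 + 0.6400 + 0.4900 + 0.0529 + 0.1089 + 0.2116 + 0.3969 = 1.9732

1.9732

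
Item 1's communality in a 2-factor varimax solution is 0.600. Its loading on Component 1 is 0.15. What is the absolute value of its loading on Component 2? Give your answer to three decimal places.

Under orthogonal rotation h² = Σλ², so λ_Component 2² = h² − (0.0225) = 0.600 − 0.0225 = 0.5775.
|λ| = √0.5775 = 0.7599.

0.760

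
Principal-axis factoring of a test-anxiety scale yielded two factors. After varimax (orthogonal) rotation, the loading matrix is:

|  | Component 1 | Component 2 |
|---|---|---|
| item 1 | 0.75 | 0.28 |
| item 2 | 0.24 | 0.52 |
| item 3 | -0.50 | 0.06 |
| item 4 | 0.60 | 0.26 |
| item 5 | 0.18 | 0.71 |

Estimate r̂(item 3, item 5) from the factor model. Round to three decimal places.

r̂ = Σ λ_i·λ_j across factors = (-0.50)(0.18) + (0.06)(0.71)
  = -0.0900 +0.0426 = -0.0474

-0.047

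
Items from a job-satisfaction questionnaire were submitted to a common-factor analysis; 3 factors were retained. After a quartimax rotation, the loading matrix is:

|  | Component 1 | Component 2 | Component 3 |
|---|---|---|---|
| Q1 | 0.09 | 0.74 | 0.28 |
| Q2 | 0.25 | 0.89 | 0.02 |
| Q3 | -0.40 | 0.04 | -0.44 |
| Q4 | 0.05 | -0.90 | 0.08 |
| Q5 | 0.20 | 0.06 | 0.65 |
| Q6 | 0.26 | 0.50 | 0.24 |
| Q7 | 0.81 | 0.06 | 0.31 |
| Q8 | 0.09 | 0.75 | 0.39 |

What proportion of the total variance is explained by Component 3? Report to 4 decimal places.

SS loadings for Component 3 = 0.28² + 0.02² + (-0.44)² + 0.08² + 0.65² + 0.24² + 0.31² + 0.39² = 1.0071
Proportion of variance = 1.0071 / 8 = 0.1259.

0.1259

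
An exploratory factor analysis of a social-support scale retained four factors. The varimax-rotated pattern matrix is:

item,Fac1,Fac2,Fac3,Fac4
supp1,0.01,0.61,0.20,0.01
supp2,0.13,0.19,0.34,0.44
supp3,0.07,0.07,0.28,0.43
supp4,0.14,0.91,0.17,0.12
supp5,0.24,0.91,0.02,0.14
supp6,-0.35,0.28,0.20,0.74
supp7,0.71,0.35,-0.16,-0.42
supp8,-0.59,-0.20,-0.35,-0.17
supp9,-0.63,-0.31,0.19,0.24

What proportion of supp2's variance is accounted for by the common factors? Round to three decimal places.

0.362

h² = 0.13² + 0.19² + 0.34² + 0.44² = 0.0169 + 0.0361 + 0.1156 + 0.1936 = 0.3622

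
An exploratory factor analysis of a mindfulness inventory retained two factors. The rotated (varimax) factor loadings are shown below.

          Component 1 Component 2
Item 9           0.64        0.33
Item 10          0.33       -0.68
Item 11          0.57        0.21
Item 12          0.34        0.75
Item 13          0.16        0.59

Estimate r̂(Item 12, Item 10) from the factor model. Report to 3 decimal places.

-0.398

r̂ = Σ λ_i·λ_j across factors = (0.34)(0.33) + (0.75)(-0.68)
  = +0.1122 -0.5100 = -0.3978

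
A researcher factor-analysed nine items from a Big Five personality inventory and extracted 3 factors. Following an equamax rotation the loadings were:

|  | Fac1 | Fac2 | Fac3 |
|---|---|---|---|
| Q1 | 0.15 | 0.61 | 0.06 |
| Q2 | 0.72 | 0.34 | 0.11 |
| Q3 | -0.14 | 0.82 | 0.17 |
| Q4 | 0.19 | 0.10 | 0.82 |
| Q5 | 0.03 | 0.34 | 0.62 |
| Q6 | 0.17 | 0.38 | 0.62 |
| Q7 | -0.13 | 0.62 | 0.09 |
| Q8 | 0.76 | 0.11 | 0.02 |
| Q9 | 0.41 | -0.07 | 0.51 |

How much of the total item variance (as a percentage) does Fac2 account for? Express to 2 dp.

SS loadings for Fac2 = 0.61² + 0.34² + 0.82² + 0.10² + 0.34² + 0.38² + 0.62² + 0.11² + (-0.07)² = 1.8315
With 9 standardized items, total variance = 9. Proportion = 1.8315/9 = 0.2035 → 20.35%.

20.35%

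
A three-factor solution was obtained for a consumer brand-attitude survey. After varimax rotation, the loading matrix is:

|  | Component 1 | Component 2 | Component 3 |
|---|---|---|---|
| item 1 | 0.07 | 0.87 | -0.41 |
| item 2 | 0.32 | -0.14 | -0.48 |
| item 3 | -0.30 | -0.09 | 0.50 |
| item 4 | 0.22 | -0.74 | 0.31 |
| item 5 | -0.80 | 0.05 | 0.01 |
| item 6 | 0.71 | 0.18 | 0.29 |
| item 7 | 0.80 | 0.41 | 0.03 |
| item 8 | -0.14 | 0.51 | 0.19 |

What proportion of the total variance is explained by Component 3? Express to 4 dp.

0.1082

SS loadings for Component 3 = (-0.41)² + (-0.48)² + 0.50² + 0.31² + 0.01² + 0.29² + 0.03² + 0.19² = 0.8658
Proportion of variance = 0.8658 / 8 = 0.1082.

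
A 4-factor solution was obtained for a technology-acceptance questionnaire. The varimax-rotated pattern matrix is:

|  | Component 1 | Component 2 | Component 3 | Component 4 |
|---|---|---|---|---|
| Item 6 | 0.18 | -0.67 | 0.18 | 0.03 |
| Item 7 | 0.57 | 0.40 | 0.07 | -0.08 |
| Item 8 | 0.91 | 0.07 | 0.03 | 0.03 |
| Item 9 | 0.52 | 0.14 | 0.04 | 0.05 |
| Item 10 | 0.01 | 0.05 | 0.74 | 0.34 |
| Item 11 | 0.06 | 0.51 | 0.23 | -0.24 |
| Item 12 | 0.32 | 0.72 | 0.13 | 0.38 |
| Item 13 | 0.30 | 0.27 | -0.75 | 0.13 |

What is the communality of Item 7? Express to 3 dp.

0.496

h² = 0.57² + 0.40² + 0.07² + (-0.08)² = 0.3249 + 0.1600 + 0.0049 + 0.0064 = 0.4962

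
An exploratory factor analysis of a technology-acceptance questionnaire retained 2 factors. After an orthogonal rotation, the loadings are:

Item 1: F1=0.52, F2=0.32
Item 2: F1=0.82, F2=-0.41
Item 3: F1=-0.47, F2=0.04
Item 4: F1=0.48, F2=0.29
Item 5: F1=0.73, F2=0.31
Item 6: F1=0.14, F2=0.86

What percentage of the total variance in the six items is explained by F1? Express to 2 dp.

SS loadings for F1 = 0.52² + 0.82² + (-0.47)² + 0.48² + 0.73² + 0.14² = 1.9466
With 6 standardized items, total variance = 6. Proportion = 1.9466/6 = 0.3244 → 32.44%.

32.44%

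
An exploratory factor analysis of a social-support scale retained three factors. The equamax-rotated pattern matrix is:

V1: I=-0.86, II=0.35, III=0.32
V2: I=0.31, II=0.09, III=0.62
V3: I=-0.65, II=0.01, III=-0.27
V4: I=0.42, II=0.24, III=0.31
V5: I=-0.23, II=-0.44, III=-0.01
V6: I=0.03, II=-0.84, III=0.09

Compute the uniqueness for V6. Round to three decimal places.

0.285

h² = 0.03² + (-0.84)² + 0.09² = 0.0009 + 0.7056 + 0.0081 = 0.7146
Uniqueness u² = 1 − h² = 1 − 0.7146 = 0.2854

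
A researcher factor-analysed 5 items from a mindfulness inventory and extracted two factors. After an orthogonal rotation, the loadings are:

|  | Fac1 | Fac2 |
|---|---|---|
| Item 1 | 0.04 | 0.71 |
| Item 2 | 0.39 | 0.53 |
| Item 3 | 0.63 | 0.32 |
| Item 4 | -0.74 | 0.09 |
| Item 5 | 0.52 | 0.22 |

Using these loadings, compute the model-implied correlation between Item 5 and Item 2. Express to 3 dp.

r̂ = Σ λ_i·λ_j across factors = (0.52)(0.39) + (0.22)(0.53)
  = +0.2028 +0.1166 = 0.3194

0.319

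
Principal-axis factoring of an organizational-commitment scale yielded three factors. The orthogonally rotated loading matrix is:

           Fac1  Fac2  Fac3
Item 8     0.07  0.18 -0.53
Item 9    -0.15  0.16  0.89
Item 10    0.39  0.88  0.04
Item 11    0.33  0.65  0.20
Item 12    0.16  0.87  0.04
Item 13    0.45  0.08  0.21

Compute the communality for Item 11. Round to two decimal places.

0.57

h² = 0.33² + 0.65² + 0.20² = 0.1089 + 0.4225 + 0.0400 = 0.5714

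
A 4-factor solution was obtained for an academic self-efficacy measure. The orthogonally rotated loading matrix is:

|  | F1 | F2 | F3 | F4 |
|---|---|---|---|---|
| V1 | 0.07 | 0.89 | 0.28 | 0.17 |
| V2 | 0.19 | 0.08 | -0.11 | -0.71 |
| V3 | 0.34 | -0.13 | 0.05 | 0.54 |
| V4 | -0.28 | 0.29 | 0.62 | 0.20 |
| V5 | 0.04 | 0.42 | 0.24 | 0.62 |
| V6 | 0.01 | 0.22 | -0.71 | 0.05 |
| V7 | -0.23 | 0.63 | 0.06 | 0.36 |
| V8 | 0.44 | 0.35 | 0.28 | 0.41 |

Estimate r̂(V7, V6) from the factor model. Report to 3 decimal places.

0.112

r̂ = Σ λ_i·λ_j across factors = (-0.23)(0.01) + (0.63)(0.22) + (0.06)(-0.71) + (0.36)(0.05)
  = -0.0023 +0.1386 -0.0426 +0.0180 = 0.1117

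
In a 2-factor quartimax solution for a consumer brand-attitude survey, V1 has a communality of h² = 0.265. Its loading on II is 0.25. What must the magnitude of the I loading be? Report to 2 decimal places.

0.45

Under orthogonal rotation h² = Σλ², so λ_I² = h² − (0.0625) = 0.265 − 0.0625 = 0.2025.
|λ| = √0.2025 = 0.4500.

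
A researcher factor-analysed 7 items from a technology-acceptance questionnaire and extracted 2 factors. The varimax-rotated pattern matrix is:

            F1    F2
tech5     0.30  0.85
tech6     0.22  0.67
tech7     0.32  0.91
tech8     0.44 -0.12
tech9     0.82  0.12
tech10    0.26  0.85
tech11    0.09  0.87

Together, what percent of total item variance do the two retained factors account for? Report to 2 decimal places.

Communalities: 0.8125, 0.4973, 0.9305, 0.2080, 0.6868, 0.7901, 0.7650; Σh² = 4.6902.
Total variance with 7 standardized items is 7, so the solution explains 4.6902/7 = 0.6700 = 67.00%.

67.00%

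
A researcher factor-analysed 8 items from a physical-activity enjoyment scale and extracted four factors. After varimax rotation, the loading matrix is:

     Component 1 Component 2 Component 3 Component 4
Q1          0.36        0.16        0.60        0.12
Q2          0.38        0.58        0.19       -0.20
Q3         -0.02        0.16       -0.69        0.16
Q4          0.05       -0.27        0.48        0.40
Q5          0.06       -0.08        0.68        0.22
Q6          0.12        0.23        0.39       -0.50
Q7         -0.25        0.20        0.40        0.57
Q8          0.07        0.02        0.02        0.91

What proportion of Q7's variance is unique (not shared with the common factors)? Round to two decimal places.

h² = (-0.25)² + 0.20² + 0.40² + 0.57² = 0.0625 + 0.0400 + 0.1600 + 0.3249 = 0.5874
Uniqueness u² = 1 − h² = 1 − 0.5874 = 0.4126

0.41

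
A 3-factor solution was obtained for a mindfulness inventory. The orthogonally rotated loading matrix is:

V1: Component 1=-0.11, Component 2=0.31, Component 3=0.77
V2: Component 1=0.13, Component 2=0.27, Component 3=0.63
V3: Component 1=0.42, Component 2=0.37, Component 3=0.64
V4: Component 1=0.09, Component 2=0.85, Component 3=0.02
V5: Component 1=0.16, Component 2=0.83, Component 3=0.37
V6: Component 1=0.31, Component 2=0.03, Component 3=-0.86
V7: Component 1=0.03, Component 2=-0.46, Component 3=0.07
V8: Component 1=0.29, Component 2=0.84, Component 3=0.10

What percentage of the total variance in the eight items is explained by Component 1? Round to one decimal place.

SS loadings for Component 1 = (-0.11)² + 0.13² + 0.42² + 0.09² + 0.16² + 0.31² + 0.03² + 0.29² = 0.4202
With 8 standardized items, total variance = 8. Proportion = 0.4202/8 = 0.0525 → 5.25%.

5.3%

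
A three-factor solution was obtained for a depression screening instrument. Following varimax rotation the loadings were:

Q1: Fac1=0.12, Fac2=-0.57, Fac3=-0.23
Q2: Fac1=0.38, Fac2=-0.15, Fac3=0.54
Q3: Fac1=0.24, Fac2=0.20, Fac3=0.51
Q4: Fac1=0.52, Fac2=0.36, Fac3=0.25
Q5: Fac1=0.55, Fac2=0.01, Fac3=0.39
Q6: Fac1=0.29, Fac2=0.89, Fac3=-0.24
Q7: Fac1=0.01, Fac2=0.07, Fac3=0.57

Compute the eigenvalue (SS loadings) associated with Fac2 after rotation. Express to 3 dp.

SS loadings for Fac2 = (-0.57)² + (-0.15)² + 0.20² + 0.36² + 0.01² + 0.89² + 0.07² = 0.3249 + 0.0225 + 0.0400 + 0.1296 + 0.0001 + 0.7921 + 0.0049 = 1.3141

1.314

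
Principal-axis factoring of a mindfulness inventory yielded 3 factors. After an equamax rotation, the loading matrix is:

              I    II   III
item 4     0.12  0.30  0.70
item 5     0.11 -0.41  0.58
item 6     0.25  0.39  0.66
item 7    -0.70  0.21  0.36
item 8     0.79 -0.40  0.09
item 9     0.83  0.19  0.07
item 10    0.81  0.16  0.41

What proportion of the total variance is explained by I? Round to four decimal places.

SS loadings for I = 0.12² + 0.11² + 0.25² + (-0.70)² + 0.79² + 0.83² + 0.81² = 2.5481
Proportion of variance = 2.5481 / 7 = 0.3640.

0.3640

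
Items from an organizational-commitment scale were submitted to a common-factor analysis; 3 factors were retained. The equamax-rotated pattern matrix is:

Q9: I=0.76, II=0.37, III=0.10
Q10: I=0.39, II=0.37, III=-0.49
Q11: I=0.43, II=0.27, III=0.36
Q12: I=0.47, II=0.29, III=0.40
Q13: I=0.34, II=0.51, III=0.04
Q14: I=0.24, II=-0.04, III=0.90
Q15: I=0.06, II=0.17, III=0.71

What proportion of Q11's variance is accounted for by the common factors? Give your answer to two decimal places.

0.39

h² = 0.43² + 0.27² + 0.36² = 0.1849 + 0.0729 + 0.1296 = 0.3874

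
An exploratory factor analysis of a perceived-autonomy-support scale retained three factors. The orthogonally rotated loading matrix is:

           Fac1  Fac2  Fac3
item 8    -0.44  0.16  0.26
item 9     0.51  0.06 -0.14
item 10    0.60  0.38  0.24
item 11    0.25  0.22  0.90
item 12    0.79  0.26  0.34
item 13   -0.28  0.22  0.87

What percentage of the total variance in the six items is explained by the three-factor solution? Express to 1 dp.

SS loadings by factor: 1.5787, 0.3380, 1.8273; total = 3.7440.
Total variance with 6 standardized items is 6, so the solution explains 3.7440/6 = 0.6240 = 62.40%.

62.4%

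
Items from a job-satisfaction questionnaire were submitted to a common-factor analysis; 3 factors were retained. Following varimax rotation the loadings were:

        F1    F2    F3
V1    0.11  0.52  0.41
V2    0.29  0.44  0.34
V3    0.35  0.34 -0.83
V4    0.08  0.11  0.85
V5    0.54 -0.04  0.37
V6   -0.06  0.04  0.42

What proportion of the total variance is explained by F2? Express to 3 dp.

SS loadings for F2 = 0.52² + 0.44² + 0.34² + 0.11² + (-0.04)² + 0.04² = 0.5949
Proportion of variance = 0.5949 / 6 = 0.0992.

0.099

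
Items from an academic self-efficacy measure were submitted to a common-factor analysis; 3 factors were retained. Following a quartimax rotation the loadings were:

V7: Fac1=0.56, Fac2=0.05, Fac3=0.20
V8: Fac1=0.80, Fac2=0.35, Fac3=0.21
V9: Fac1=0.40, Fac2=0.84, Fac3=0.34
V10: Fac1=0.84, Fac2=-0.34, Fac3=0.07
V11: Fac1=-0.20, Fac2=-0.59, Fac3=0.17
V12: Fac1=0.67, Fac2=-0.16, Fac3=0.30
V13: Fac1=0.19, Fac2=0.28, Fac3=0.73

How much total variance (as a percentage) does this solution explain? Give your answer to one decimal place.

65.7%

SS loadings by factor: 2.3442, 1.3983, 0.8564; total = 4.5989.
Total variance with 7 standardized items is 7, so the solution explains 4.5989/7 = 0.6570 = 65.70%.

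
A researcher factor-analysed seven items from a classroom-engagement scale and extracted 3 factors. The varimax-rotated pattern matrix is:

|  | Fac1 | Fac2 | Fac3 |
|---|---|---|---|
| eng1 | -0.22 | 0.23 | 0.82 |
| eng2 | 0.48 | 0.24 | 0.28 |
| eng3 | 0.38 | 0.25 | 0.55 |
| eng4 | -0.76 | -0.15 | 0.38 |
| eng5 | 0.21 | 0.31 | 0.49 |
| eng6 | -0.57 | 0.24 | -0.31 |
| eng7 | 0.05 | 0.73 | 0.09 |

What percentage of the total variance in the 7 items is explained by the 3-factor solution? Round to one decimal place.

54.2%

SS loadings by factor: 1.3723, 0.8821, 1.5420; total = 3.7964.
Total variance with 7 standardized items is 7, so the solution explains 3.7964/7 = 0.5423 = 54.23%.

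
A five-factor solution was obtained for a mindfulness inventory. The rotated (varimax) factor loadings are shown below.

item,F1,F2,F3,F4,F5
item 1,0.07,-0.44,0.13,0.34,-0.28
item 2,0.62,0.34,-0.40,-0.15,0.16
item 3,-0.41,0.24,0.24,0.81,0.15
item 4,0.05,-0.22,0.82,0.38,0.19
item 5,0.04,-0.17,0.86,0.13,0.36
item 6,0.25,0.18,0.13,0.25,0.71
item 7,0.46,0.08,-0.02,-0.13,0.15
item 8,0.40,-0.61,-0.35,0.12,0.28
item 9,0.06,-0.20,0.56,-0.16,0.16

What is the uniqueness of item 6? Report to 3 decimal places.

h² = 0.25² + 0.18² + 0.13² + 0.25² + 0.71² = 0.0625 + 0.0324 + 0.0169 + 0.0625 + 0.5041 = 0.6784
Uniqueness u² = 1 − h² = 1 − 0.6784 = 0.3216

0.322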